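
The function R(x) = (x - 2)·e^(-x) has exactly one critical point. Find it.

By the product rule, R'(x) = (-x + 3)·e^(-x). Since e^(-x) > 0, the only critical point is x = 3.
R''(3) has the same sign as -1 < 0, so this is a local maximum.
R(3) = (1)·e^(-3) ≈ 0.0498.

3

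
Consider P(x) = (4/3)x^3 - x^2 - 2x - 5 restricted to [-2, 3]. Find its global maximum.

P'(x) = 4x^2 - 2x - 2, which vanishes at x = -1/2 and x = 1.
Candidates: P(-2) = -47/3, P(-1/2) = -53/12, P(1) = -20/3, P(3) = 16.
So the maximum is P(3) = 16.

16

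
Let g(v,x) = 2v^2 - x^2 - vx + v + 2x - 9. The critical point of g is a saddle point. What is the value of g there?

-8

∂g/∂v = 4v - x + 1 = 0 and ∂g/∂x = -v - 2x + 2 = 0, so (v, x) = (0, 1).
The Hessian has g_{vv} = 4, g_{xx} = -2, g_{vx} = -1, giving D = -9 < 0, so the point is a saddle point.
g(0, 1) = -8.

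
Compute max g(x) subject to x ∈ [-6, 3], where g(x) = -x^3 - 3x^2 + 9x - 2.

The derivative is -3x^2 - 6x + 9, which vanishes at x = -3 and x = 1.
Candidates: g(-6) = 52; g(-3) = -29; g(1) = 3; g(3) = -29.
The maximum over the interval is 52, attained at x = -6.

52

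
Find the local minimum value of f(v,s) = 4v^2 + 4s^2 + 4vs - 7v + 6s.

∂f/∂v = 8v + 4s - 7 = 0 and ∂f/∂s = 4v + 8s + 6 = 0, so (v, s) = (5/3, -19/12).
The Hessian has f_{vv} = 8, f_{ss} = 8, f_{vs} = 4, giving D = 48 > 0 with f_{vv} > 0, so the point is a local minimum.
f(5/3, -19/12) = -127/12.

-127/12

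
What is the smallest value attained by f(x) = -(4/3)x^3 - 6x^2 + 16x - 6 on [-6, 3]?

-242/3

Differentiating, f'(x) = -4x^2 - 12x + 16; which vanishes at x = -4 and x = 1.
Compare values at every candidate in [-6, 3]: f(-6) = -30,  f(-4) = -242/3,  f(1) = 8/3,  f(3) = -48.
Hence the absolute minimum is -242/3 at x = -4.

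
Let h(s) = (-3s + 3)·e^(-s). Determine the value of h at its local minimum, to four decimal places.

By the product rule, h'(s) = (3s - 6)·e^(-s). Since e^(-s) > 0, the only critical point is s = 2.
h''(2) has the same sign as 3 > 0, so this is a local minimum.
h(2) = (-3)·e^(-2) ≈ -0.4060.

-0.4060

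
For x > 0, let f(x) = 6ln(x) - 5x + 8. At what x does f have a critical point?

f'(x) = 6/x − 5 = 0 gives x = 6/5.
f''(x) = -6/x², which is negative for x > 0, so this is a local maximum.
f(6/5) = 6·ln(6/5) - 6 + 8 ≈ 3.0939.

6/5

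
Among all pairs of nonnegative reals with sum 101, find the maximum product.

With x + y = 101, the product is P(x) = x(101 − x).
P'(x) = 101 − 2x = 0 gives x = 101/2; P'' = −2 < 0, so this is the maximum.
P = 101/2·101/2 = 10201/4.

10201/4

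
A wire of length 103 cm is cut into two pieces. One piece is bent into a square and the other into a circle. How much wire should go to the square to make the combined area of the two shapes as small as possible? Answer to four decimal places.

57.6902

Let x be the length used for the square. Square side x/4; circle radius (103−x)/(2π).
A(x) = (x/4)² + π·((103−x)/(2π))² = x²/16 + (103−x)²/(4π) for 0 ≤ x ≤ 103. A'(x) = x/8 − (103−x)/(2π) = 0 gives x = 4·103/(π+4) ≈ 57.6902.
A'' = 1/8 + 1/(2π) > 0, so this gives the minimum combined area; x ≈ 57.6902 cm to the square.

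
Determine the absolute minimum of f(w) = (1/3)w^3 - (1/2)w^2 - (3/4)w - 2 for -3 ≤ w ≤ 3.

f'(w) = w^2 - w - 3/4, which vanishes at w = -1/2 and w = 3/2.
Evaluating at the critical points and endpoints: f(-3) = -53/4, f(-1/2) = -43/24, f(3/2) = -25/8, f(3) = 1/4.
So the minimum is f(-3) = -53/4.

-53/4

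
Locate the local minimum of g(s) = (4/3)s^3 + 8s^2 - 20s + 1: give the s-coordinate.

1

Critical points: g'(s) = 4s^2 + 16s - 20 vanishes at s = -5, 1.
Second-derivative test with g''(s) = 8s + 16: g''(-5) = -24 < 0 ⇒ local maximum; g''(1) = 24 > 0 ⇒ local minimum.
Thus g has its local minimum at s = 1, with value -29/3.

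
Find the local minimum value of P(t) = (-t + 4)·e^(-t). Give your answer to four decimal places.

By the product rule, P'(t) = (t - 5)·e^(-t). Since e^(-t) > 0, the only critical point is t = 5.
P''(5) has the same sign as 1 > 0, so this is a local minimum.
P(5) = (-1)·e^(-5) ≈ -0.0067.

-0.0067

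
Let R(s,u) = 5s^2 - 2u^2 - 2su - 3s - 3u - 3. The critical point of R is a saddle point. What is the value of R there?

-87/44

∂R/∂s = 10s - 2u - 3 = 0 and ∂R/∂u = -2s - 4u - 3 = 0, so (s, u) = (3/22, -9/11).
The Hessian has R_{ss} = 10, R_{uu} = -4, R_{su} = -2, giving D = -44 < 0, so the point is a saddle point.
R(3/22, -9/11) = -87/44.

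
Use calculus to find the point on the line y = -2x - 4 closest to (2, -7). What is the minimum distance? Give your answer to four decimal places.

0.4472

Minimize D(x)^2 = (x - 2)^2 + (-2x + 3)^2.
d/dx[D^2] = 2(x - 2) + 2·(-2)·(-2x + 3) = 0 ⇒ x = 8/5.
Then y = -36/5 and the distance is √(1/5) ≈ 0.4472.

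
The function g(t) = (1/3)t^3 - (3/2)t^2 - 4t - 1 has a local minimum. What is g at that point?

g'(t) = t^2 - 3t - 4. Setting g'(t) = 0 gives t ∈ {-1, 4}.
Second-derivative test with g''(t) = 2t - 3: g''(-1) = -5 < 0 ⇒ local maximum; g''(4) = 5 > 0 ⇒ local minimum.
Thus g has its local minimum at t = 4, with value -59/3.

-59/3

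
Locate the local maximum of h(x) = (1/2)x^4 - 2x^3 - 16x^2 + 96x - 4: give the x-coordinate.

Critical points: h'(x) = 2x^3 - 6x^2 - 32x + 96 vanishes at x = -4, 3, 4.
Second-derivative test with h''(x) = 6x^2 - 12x - 32: h''(-4) = 112 > 0 ⇒ local minimum; h''(3) = -14 < 0 ⇒ local maximum; h''(4) = 16 > 0 ⇒ local minimum.
So the local maximum value is h(3) = 253/2.

3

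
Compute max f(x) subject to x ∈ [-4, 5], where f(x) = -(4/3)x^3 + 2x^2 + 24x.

54

Differentiating, f'(x) = -4x^2 + 4x + 24; which vanishes at x = -2 and x = 3.
Candidates: f(-4) = 64/3; f(-2) = -88/3; f(3) = 54; f(5) = 10/3.
So the maximum is f(3) = 54.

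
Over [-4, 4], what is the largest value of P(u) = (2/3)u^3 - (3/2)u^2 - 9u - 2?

47/8

The derivative is 2u^2 - 3u - 9, which vanishes at u = -3/2 and u = 3.
Evaluating at the critical points and endpoints: P(-4) = -98/3,  P(-3/2) = 47/8,  P(3) = -49/2,  P(4) = -58/3.
So the maximum is P(-3/2) = 47/8.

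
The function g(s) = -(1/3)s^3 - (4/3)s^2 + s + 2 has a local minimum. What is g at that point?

g'(s) = -s^2 - (8/3)s + 1. Setting g'(s) = 0 gives s ∈ {-3, 1/3}.
g''(s) = -2s - 8/3. g''(-3) = 10/3 > 0 ⇒ local minimum; g''(1/3) = -10/3 < 0 ⇒ local maximum.
The local minimum is g(-3) = -4.

-4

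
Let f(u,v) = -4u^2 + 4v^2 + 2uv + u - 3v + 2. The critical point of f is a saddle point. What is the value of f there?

55/34

∂f/∂u = -8u + 2v + 1 = 0 and ∂f/∂v = 2u + 8v - 3 = 0, so (u, v) = (7/34, 11/34).
The Hessian has f_{uu} = -8, f_{vv} = 8, f_{uv} = 2, giving D = -68 < 0, so the point is a saddle point.
f(7/34, 11/34) = 55/34.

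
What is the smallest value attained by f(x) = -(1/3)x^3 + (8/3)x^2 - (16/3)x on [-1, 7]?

Differentiating, f'(x) = -x^2 + (16/3)x - 16/3; which vanishes at x = 4/3 and x = 4.
Candidates: f(-1) = 25/3, f(4/3) = -256/81, f(4) = 0, f(7) = -21.
The minimum over the interval is -21, attained at x = 7.

-21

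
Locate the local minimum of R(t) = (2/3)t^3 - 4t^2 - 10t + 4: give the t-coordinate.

Critical points: R'(t) = 2t^2 - 8t - 10 vanishes at t = -1, 5.
R''(t) = 4t - 8. R''(-1) = -12 < 0 ⇒ local maximum; R''(5) = 12 > 0 ⇒ local minimum.
So the local minimum value is R(5) = -188/3.

5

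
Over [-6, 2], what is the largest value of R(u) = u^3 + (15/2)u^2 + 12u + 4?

66

Differentiating, R'(u) = 3u^2 + 15u + 12; which vanishes at u = -4 and u = -1.
Candidates: R(-6) = -14; R(-4) = 12; R(-1) = -3/2; R(2) = 66.
Hence the absolute maximum is 66 at u = 2.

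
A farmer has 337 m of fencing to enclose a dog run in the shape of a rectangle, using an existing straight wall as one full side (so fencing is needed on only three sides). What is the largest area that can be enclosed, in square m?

113569/8

Let the sides perpendicular to the wall have length x and the parallel side y, so 2x + y = 337 and the area is A = xy = x(337 − 2x).
A'(x) = 337 − 4x = 0 gives x = 337/4, and A''(x) = −4 < 0 confirms a maximum.
Then y = 337 − 2·337/4 = 337/2 and A = 113569/8.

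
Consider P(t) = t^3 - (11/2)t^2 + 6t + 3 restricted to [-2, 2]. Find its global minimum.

The derivative is 3t^2 - 11t + 6, whose only zero in [-2, 2] is t = 2/3.
Compare values at every candidate in [-2, 2]: P(-2) = -39,  P(2/3) = 131/27,  P(2) = 1.
Hence the absolute minimum is -39 at t = -2.

-39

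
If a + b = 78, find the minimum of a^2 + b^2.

3042

With a + b = 78, a^2 + b^2 = a^2 + (78 − a)^2.
The derivative 2a − 2(78 − a) = 4a − 156 vanishes at a = 39; second derivative 4 > 0, a minimum.
The minimum is 2·(39)^2 = 3042.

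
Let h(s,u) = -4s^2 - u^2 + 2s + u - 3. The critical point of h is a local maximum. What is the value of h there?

∂h/∂s = -8s + 2 = 0 and ∂h/∂u = -2u + 1 = 0, so (s, u) = (1/4, 1/2).
The Hessian has h_{ss} = -8, h_{uu} = -2, h_{su} = 0, giving D = 16 > 0 with h_{ss} < 0, so the point is a local maximum.
h(1/4, 1/2) = -5/2.

-5/2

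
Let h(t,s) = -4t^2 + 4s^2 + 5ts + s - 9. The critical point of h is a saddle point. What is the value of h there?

∂h/∂t = -8t + 5s = 0 and ∂h/∂s = 5t + 8s + 1 = 0, so (t, s) = (-5/89, -8/89).
The Hessian has h_{tt} = -8, h_{ss} = 8, h_{ts} = 5, giving D = -89 < 0, so the point is a saddle point.
h(-5/89, -8/89) = -805/89.

-805/89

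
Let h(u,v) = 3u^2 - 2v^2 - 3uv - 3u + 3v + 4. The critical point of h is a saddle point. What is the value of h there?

38/11

∂h/∂u = 6u - 3v - 3 = 0 and ∂h/∂v = -3u - 4v + 3 = 0, so (u, v) = (7/11, 3/11).
The Hessian has h_{uu} = 6, h_{vv} = -4, h_{uv} = -3, giving D = -33 < 0, so the point is a saddle point.
h(7/11, 3/11) = 38/11.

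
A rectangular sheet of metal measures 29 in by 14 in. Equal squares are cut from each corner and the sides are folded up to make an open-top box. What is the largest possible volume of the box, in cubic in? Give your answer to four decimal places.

With cut size x, the volume is V(x) = x(29 − 2x)(14 − 2x) for 0 < x < 7.
V'(x) = 12x^2 − 172x + 406. Setting V'(x) = 0 gives x ≈ 2.9800 (the root in (0, 7)).
V''(x) = 24x − 172 is negative there, so this is the maximum; V ≈ 552.0200.

552.0200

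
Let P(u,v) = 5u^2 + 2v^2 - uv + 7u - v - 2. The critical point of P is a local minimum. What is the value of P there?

-58/13

∂P/∂u = 10u - v + 7 = 0 and ∂P/∂v = -u + 4v - 1 = 0, so (u, v) = (-9/13, 1/13).
The Hessian has P_{uu} = 10, P_{vv} = 4, P_{uv} = -1, giving D = 39 > 0 with P_{uu} > 0, so the point is a local minimum.
P(-9/13, 1/13) = -58/13.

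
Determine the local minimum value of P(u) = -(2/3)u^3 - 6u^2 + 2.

P'(u) = -2u^2 - 12u = 0 at u = -6, 0.
Since P''(u) = -4u - 12, we get P''(-6) = 12 > 0 ⇒ local minimum; P''(0) = -12 < 0 ⇒ local maximum.
So the local minimum value is P(-6) = -70.

-70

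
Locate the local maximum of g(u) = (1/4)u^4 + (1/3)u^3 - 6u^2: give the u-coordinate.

0

g'(u) = u^3 + u^2 - 12u. Setting g'(u) = 0 gives u ∈ {-4, 0, 3}.
Second-derivative test with g''(u) = 3u^2 + 2u - 12: g''(-4) = 28 > 0 ⇒ local minimum; g''(0) = -12 < 0 ⇒ local maximum; g''(3) = 21 > 0 ⇒ local minimum.
So the local maximum value is g(0) = 0.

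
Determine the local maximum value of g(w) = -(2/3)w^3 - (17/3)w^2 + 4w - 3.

-188/81

g'(w) = -2w^2 - (34/3)w + 4. Setting g'(w) = 0 gives w ∈ {-6, 1/3}.
Second-derivative test with g''(w) = -4w - 34/3: g''(-6) = 38/3 > 0 ⇒ local minimum; g''(1/3) = -38/3 < 0 ⇒ local maximum.
So the local maximum value is g(1/3) = -188/81.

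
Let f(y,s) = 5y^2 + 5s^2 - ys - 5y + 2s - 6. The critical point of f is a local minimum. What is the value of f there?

-81/11

∂f/∂y = 10y - s - 5 = 0 and ∂f/∂s = -y + 10s + 2 = 0, so (y, s) = (16/33, -5/33).
The Hessian has f_{yy} = 10, f_{ss} = 10, f_{ys} = -1, giving D = 99 > 0 with f_{yy} > 0, so the point is a local minimum.
f(16/33, -5/33) = -81/11.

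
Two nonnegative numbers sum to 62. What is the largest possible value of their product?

961

With x + y = 62, the product is P(x) = x(62 − x).
P'(x) = 62 − 2x = 0 gives x = 31; P'' = −2 < 0, so this is the maximum.
P = 31·31 = 961.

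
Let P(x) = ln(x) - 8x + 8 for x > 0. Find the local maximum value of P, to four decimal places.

4.9206

P'(x) = 1/x − 8 = 0 gives x = 1/8.
P''(x) = -1/x², which is negative for x > 0, so this is a local maximum.
P(1/8) = 1·ln(1/8) - 1 + 8 ≈ 4.9206.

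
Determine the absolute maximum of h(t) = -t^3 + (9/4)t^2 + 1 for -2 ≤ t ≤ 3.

18

h'(t) = -3t^2 + (9/2)t, which vanishes at t = 0 and t = 3/2.
Evaluating at the critical points and endpoints: h(-2) = 18, h(0) = 1, h(3/2) = 43/16, h(3) = -23/4.
Hence the absolute maximum is 18 at t = -2.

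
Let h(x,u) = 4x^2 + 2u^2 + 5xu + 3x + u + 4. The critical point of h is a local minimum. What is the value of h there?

∂h/∂x = 8x + 5u + 3 = 0 and ∂h/∂u = 5x + 4u + 1 = 0, so (x, u) = (-1, 1).
The Hessian has h_{xx} = 8, h_{uu} = 4, h_{xu} = 5, giving D = 7 > 0 with h_{xx} > 0, so the point is a local minimum.
h(-1, 1) = 3.

3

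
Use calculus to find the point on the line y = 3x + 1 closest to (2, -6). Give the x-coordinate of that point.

-19/10

Minimize D(x)^2 = (x - 2)^2 + (3x + 7)^2.
d/dx[D^2] = 2(x - 2) + 2·3·(3x + 7) = 0 ⇒ x = -19/10.
Then y = -47/10 and the distance is √(169/10) ≈ 4.1110.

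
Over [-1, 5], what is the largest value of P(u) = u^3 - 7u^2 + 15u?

25

The derivative is 3u^2 - 14u + 15, which vanishes at u = 5/3 and u = 3.
Evaluating at the critical points and endpoints: P(-1) = -23,  P(5/3) = 275/27,  P(3) = 9,  P(5) = 25.
The maximum over the interval is 25, attained at u = 5.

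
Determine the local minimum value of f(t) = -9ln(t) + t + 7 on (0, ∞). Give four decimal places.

-3.7750

f'(t) = -9/t + 1 = 0 gives t = 9.
f''(t) = 9/t², which is positive for t > 0, so this is a local minimum.
f(9) = -9·ln(9) + 9 + 7 ≈ -3.7750.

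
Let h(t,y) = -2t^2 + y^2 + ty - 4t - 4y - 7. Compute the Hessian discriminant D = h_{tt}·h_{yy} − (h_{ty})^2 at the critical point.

∂h/∂t = -4t + y - 4 = 0 and ∂h/∂y = t + 2y - 4 = 0, so (t, y) = (-4/9, 20/9).
The Hessian has h_{tt} = -4, h_{yy} = 2, h_{ty} = 1, giving D = -9 < 0, so the point is a saddle point.
D = (-4)·(2) − (1)^2 = -9.

-9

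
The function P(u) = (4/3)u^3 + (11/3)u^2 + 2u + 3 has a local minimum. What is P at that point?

P'(u) = 4u^2 + (22/3)u + 2 = 0 at u = -3/2, -1/3.
Since P''(u) = 8u + 22/3, we get P''(-3/2) = -14/3 < 0 ⇒ local maximum; P''(-1/3) = 14/3 > 0 ⇒ local minimum.
So the local minimum value is P(-1/3) = 218/81.

218/81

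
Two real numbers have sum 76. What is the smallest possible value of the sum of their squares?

2888

With a + b = 76, a^2 + b^2 = a^2 + (76 − a)^2.
The derivative 2a − 2(76 − a) = 4a − 152 vanishes at a = 38; second derivative 4 > 0, a minimum.
The minimum is 2·(38)^2 = 2888.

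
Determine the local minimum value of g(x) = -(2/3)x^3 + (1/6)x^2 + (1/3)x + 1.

g'(x) = -2x^2 + (1/3)x + 1/3. Setting g'(x) = 0 gives x ∈ {-1/3, 1/2}.
Since g''(x) = -4x + 1/3, we get g''(-1/3) = 5/3 > 0 ⇒ local minimum; g''(1/2) = -5/3 < 0 ⇒ local maximum.
Thus g has its local minimum at x = -1/3, with value 151/162.

151/162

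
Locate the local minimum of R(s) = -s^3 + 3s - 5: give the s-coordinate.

-1

R'(s) = -3s^2 + 3 = 0 at s = -1, 1.
Since R''(s) = -6s, we get R''(-1) = 6 > 0 ⇒ local minimum; R''(1) = -6 < 0 ⇒ local maximum.
Thus R has its local minimum at s = -1, with value -7.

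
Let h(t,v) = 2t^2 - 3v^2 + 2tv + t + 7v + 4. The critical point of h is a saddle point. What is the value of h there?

193/28

∂h/∂t = 4t + 2v + 1 = 0 and ∂h/∂v = 2t - 6v + 7 = 0, so (t, v) = (-5/7, 13/14).
The Hessian has h_{tt} = 4, h_{vv} = -6, h_{tv} = 2, giving D = -28 < 0, so the point is a saddle point.
h(-5/7, 13/14) = 193/28.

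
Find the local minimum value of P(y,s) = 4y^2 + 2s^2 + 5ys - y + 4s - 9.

∂P/∂y = 8y + 5s - 1 = 0 and ∂P/∂s = 5y + 4s + 4 = 0, so (y, s) = (24/7, -37/7).
The Hessian has P_{yy} = 8, P_{ss} = 4, P_{ys} = 5, giving D = 7 > 0 with P_{yy} > 0, so the point is a local minimum.
P(24/7, -37/7) = -149/7.

-149/7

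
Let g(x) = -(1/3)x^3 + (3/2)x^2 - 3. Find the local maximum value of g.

3/2

g'(x) = -x^2 + 3x. Setting g'(x) = 0 gives x ∈ {0, 3}.
g''(x) = -2x + 3. g''(0) = 3 > 0 ⇒ local minimum; g''(3) = -3 < 0 ⇒ local maximum.
The local maximum is g(3) = 3/2.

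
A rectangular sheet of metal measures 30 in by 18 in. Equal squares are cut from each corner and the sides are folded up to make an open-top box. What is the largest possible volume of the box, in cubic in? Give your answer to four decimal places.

886.5526

With cut size x, the volume is V(x) = x(30 − 2x)(18 − 2x) for 0 < x < 9.
V'(x) = 12x^2 − 192x + 540. Setting V'(x) = 0 gives x ≈ 3.6411 (the root in (0, 9)).
V''(x) = 24x − 192 is negative there, so this is the maximum; V ≈ 886.5526.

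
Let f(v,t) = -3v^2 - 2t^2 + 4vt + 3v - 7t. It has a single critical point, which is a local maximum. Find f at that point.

∂f/∂v = -6v + 4t + 3 = 0 and ∂f/∂t = 4v - 4t - 7 = 0, so (v, t) = (-2, -15/4).
The Hessian has f_{vv} = -6, f_{tt} = -4, f_{vt} = 4, giving D = 8 > 0 with f_{vv} < 0, so the point is a local maximum.
f(-2, -15/4) = 81/8.

81/8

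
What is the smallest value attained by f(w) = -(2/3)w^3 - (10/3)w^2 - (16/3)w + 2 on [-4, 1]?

Differentiating, f'(w) = -2w^2 - (20/3)w - 16/3; which vanishes at w = -2 and w = -4/3.
Candidates: f(-4) = 38/3; f(-2) = 14/3; f(-4/3) = 386/81; f(1) = -22/3.
The minimum over the interval is -22/3, attained at w = 1.

-22/3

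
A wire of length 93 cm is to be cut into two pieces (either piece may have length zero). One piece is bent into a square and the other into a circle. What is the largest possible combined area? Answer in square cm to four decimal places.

Let x be the length used for the square. Square side x/4; circle radius (93−x)/(2π).
A(x) = (x/4)² + π·((93−x)/(2π))² = x²/16 + (93−x)²/(4π) for 0 ≤ x ≤ 93. A'(x) = x/8 − (93−x)/(2π) = 0 gives x = 4·93/(π+4) ≈ 52.0892.
A'' > 0, so the interior critical point is a minimum; the maximum is at an endpoint. A(0) = 688.2656 and A(93) = 540.5625, so the largest area is 688.2656.

688.2656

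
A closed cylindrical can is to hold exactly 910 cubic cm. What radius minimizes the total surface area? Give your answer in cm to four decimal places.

5.2515

With radius r and height h, πr²h = 910 so h = 910/(πr²), and S(r) = 2πr² + 2πrh = 2πr² + 2·910/r.
S'(r) = 4πr − 2·910/r² = 0 ⇒ r³ = 910/(2π), so r ≈ 5.2515 and h = 2r ≈ 10.5031.
S''(r) = 4π + 4·910/r³ > 0, so this is the minimum; S ≈ 519.8469.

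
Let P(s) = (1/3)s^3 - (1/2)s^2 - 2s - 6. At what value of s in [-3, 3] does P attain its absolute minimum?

-3

P'(s) = s^2 - s - 2, which vanishes at s = -1 and s = 2.
Candidates: P(-3) = -27/2, P(-1) = -29/6, P(2) = -28/3, P(3) = -15/2.
The minimum over the interval is -27/2, attained at s = -3.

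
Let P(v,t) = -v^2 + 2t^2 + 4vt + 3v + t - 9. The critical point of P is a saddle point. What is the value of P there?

-211/24

∂P/∂v = -2v + 4t + 3 = 0 and ∂P/∂t = 4v + 4t + 1 = 0, so (v, t) = (1/3, -7/12).
The Hessian has P_{vv} = -2, P_{tt} = 4, P_{vt} = 4, giving D = -24 < 0, so the point is a saddle point.
P(1/3, -7/12) = -211/24.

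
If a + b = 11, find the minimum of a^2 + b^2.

With a + b = 11, a^2 + b^2 = a^2 + (11 − a)^2.
The derivative 2a − 2(11 − a) = 4a − 22 vanishes at a = 11/2; second derivative 4 > 0, a minimum.
The minimum is 2·(11/2)^2 = 121/2.

121/2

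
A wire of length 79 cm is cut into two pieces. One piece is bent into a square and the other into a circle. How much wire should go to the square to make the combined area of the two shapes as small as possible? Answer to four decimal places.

44.2478

Let x be the length used for the square. Square side x/4; circle radius (79−x)/(2π).
A(x) = (x/4)² + π·((79−x)/(2π))² = x²/16 + (79−x)²/(4π) for 0 ≤ x ≤ 79. A'(x) = x/8 − (79−x)/(2π) = 0 gives x = 4·79/(π+4) ≈ 44.2478.
A'' = 1/8 + 1/(2π) > 0, so this gives the minimum combined area; x ≈ 44.2478 cm to the square.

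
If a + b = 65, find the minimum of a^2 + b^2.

With a + b = 65, a^2 + b^2 = a^2 + (65 − a)^2.
The derivative 2a − 2(65 − a) = 4a − 130 vanishes at a = 65/2; second derivative 4 > 0, a minimum.
The minimum is 2·(65/2)^2 = 4225/2.

4225/2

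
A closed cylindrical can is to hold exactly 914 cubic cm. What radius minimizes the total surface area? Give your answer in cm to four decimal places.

With radius r and height h, πr²h = 914 so h = 914/(πr²), and S(r) = 2πr² + 2πrh = 2πr² + 2·914/r.
S'(r) = 4πr − 2·914/r² = 0 ⇒ r³ = 914/(2π), so r ≈ 5.2592 and h = 2r ≈ 10.5185.
S''(r) = 4π + 4·914/r³ > 0, so this is the minimum; S ≈ 521.3692.

5.2592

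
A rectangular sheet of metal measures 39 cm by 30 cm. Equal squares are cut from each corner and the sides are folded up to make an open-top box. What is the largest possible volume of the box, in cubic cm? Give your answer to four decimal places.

With cut size x, the volume is V(x) = x(39 − 2x)(30 − 2x) for 0 < x < 15.
V'(x) = 12x^2 − 276x + 1170. Setting V'(x) = 0 gives x ≈ 5.6051 (the root in (0, 15)).
V''(x) = 24x − 276 is negative there, so this is the maximum; V ≈ 2926.7858.

2926.7858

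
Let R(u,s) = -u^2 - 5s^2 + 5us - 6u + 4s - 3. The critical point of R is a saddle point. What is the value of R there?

-91/5

∂R/∂u = -2u + 5s - 6 = 0 and ∂R/∂s = 5u - 10s + 4 = 0, so (u, s) = (8, 22/5).
The Hessian has R_{uu} = -2, R_{ss} = -10, R_{us} = 5, giving D = -5 < 0, so the point is a saddle point.
R(8, 22/5) = -91/5.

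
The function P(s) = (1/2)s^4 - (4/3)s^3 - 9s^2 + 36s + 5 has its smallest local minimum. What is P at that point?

P'(s) = 2s^3 - 4s^2 - 18s + 36. Setting P'(s) = 0 gives s ∈ {-3, 2, 3}.
P''(s) = 6s^2 - 8s - 18. P''(-3) = 60 > 0 ⇒ local minimum; P''(2) = -10 < 0 ⇒ local maximum; P''(3) = 12 > 0 ⇒ local minimum.
The smallest local minimum is P(-3) = -215/2.

-215/2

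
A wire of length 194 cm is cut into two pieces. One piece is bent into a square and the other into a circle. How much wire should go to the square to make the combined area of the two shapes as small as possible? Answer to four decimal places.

Let x be the length used for the square. Square side x/4; circle radius (194−x)/(2π).
A(x) = (x/4)² + π·((194−x)/(2π))² = x²/16 + (194−x)²/(4π) for 0 ≤ x ≤ 194. A'(x) = x/8 − (194−x)/(2π) = 0 gives x = 4·194/(π+4) ≈ 108.6592.
A'' = 1/8 + 1/(2π) > 0, so this gives the minimum combined area; x ≈ 108.6592 cm to the square.

108.6592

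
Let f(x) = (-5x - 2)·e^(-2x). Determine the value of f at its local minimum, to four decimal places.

-2.0468

Differentiating with the product rule gives f'(x) = (10x - 1)·e^(-2x). Since e^(-2x) > 0, the only critical point is x = 1/10.
f''(1/10) has the same sign as 10 > 0, so this is a local minimum.
f(1/10) = (-5/2)·e^(-1/5) ≈ -2.0468.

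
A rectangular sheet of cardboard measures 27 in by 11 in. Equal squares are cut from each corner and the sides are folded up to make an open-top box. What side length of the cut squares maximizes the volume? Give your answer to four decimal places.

2.4140

With cut size x, the volume is V(x) = x(27 − 2x)(11 − 2x) for 0 < x < 5.5.
V'(x) = 12x^2 − 152x + 297. Setting V'(x) = 0 gives x ≈ 2.4140 (the root in (0, 5.5)).
V''(x) = 24x − 152 is negative there, so this is the maximum; V ≈ 330.3452.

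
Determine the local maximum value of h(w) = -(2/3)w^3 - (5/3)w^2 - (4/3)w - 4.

h'(w) = -2w^2 - (10/3)w - 4/3 = 0 at w = -1, -2/3.
h''(w) = -4w - 10/3. h''(-1) = 2/3 > 0 ⇒ local minimum; h''(-2/3) = -2/3 < 0 ⇒ local maximum.
The local maximum is h(-2/3) = -296/81.

-296/81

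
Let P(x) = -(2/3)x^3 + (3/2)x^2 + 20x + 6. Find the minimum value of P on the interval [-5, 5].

Differentiating, P'(x) = -2x^2 + 3x + 20; which vanishes at x = -5/2 and x = 4.
Compare values at every candidate in [-5, 5]: P(-5) = 161/6,  P(-5/2) = -581/24,  P(4) = 202/3,  P(5) = 361/6.
So the minimum is P(-5/2) = -581/24.

-581/24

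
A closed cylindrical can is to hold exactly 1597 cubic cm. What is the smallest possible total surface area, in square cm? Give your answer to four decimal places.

With radius r and height h, πr²h = 1597 so h = 1597/(πr²), and S(r) = 2πr² + 2πrh = 2πr² + 2·1597/r.
S'(r) = 4πr − 2·1597/r² = 0 ⇒ r³ = 1597/(2π), so r ≈ 6.3344 and h = 2r ≈ 12.6689.
S''(r) = 4π + 4·1597/r³ > 0, so this is the minimum; S ≈ 756.3413.

756.3413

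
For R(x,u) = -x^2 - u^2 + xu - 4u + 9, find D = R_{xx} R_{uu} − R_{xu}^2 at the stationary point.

3

∂R/∂x = -2x + u = 0 and ∂R/∂u = x - 2u - 4 = 0, so (x, u) = (-4/3, -8/3).
The Hessian has R_{xx} = -2, R_{uu} = -2, R_{xu} = 1, giving D = 3 > 0 with R_{xx} < 0, so the point is a local maximum.
D = (-2)·(-2) − (1)^2 = 3.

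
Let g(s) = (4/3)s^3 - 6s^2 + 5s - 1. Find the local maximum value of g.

1/6

g'(s) = 4s^2 - 12s + 5 = 0 at s = 1/2, 5/2.
Since g''(s) = 8s - 12, we get g''(1/2) = -8 < 0 ⇒ local maximum; g''(5/2) = 8 > 0 ⇒ local minimum.
So the local maximum value is g(1/2) = 1/6.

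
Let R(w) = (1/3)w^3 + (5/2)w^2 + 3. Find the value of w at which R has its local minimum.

Critical points: R'(w) = w^2 + 5w vanishes at w = -5, 0.
R''(w) = 2w + 5. R''(-5) = -5 < 0 ⇒ local maximum; R''(0) = 5 > 0 ⇒ local minimum.
Thus R has its local minimum at w = 0, with value 3.

0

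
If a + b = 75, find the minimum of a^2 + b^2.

5625/2

With a + b = 75, a^2 + b^2 = a^2 + (75 − a)^2.
The derivative 2a − 2(75 − a) = 4a − 150 vanishes at a = 75/2; second derivative 4 > 0, a minimum.
The minimum is 2·(75/2)^2 = 5625/2.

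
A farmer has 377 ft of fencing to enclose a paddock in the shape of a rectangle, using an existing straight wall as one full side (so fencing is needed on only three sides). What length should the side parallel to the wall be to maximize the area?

Let the sides perpendicular to the wall have length x and the parallel side y, so 2x + y = 377 and the area is A = xy = x(377 − 2x).
A'(x) = 377 − 4x = 0 gives x = 377/4, and A''(x) = −4 < 0 confirms a maximum.
Then y = 377 − 2·377/4 = 377/2 and A = 142129/8.

377/2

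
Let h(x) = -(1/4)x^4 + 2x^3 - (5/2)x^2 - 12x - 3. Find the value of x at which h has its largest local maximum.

-1

h'(x) = -x^3 + 6x^2 - 5x - 12. Setting h'(x) = 0 gives x ∈ {-1, 3, 4}.
Since h''(x) = -3x^2 + 12x - 5, we get h''(-1) = -20 < 0 ⇒ local maximum; h''(3) = 4 > 0 ⇒ local minimum; h''(4) = -5 < 0 ⇒ local maximum.
Thus h has its largest local maximum at x = -1, with value 17/4.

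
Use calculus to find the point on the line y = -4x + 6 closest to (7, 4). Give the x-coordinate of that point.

15/17

Minimize D(x)^2 = (x - 7)^2 + (-4x + 2)^2.
d/dx[D^2] = 2(x - 7) + 2·(-4)·(-4x + 2) = 0 ⇒ x = 15/17.
Then y = 42/17 and the distance is √(676/17) ≈ 6.3059.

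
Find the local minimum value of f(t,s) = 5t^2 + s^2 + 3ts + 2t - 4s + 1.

-97/11

∂f/∂t = 10t + 3s + 2 = 0 and ∂f/∂s = 3t + 2s - 4 = 0, so (t, s) = (-16/11, 46/11).
The Hessian has f_{tt} = 10, f_{ss} = 2, f_{ts} = 3, giving D = 11 > 0 with f_{tt} > 0, so the point is a local minimum.
f(-16/11, 46/11) = -97/11.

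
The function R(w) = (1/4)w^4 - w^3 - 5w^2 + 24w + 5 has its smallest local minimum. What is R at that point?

Critical points: R'(w) = w^3 - 3w^2 - 10w + 24 vanishes at w = -3, 2, 4.
Second-derivative test with R''(w) = 3w^2 - 6w - 10: R''(-3) = 35 > 0 ⇒ local minimum; R''(2) = -10 < 0 ⇒ local maximum; R''(4) = 14 > 0 ⇒ local minimum.
The smallest local minimum is R(-3) = -259/4.

-259/4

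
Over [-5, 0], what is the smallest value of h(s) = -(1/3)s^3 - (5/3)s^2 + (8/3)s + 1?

Differentiating, h'(s) = -s^2 - (10/3)s + 8/3; whose only zero in [-5, 0] is s = -4.
Compare values at every candidate in [-5, 0]: h(-5) = -37/3; h(-4) = -15; h(0) = 1.
So the minimum is h(-4) = -15.

-15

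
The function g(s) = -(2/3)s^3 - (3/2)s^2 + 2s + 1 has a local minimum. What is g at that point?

-11/3

g'(s) = -2s^2 - 3s + 2. Setting g'(s) = 0 gives s ∈ {-2, 1/2}.
Second-derivative test with g''(s) = -4s - 3: g''(-2) = 5 > 0 ⇒ local minimum; g''(1/2) = -5 < 0 ⇒ local maximum.
Thus g has its local minimum at s = -2, with value -11/3.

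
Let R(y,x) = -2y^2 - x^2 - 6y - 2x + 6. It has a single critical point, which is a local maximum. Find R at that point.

23/2

∂R/∂y = -4y - 6 = 0 and ∂R/∂x = -2x - 2 = 0, so (y, x) = (-3/2, -1).
The Hessian has R_{yy} = -4, R_{xx} = -2, R_{yx} = 0, giving D = 8 > 0 with R_{yy} < 0, so the point is a local maximum.
R(-3/2, -1) = 23/2.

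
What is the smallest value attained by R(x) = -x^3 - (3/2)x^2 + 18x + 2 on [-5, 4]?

-77/2

Differentiating, R'(x) = -3x^2 - 3x + 18; which vanishes at x = -3 and x = 2.
Evaluating at the critical points and endpoints: R(-5) = -1/2; R(-3) = -77/2; R(2) = 24; R(4) = -14.
So the minimum is R(-3) = -77/2.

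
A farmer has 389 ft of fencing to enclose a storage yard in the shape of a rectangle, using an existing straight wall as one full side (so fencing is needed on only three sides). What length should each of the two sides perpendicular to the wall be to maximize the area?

Let the sides perpendicular to the wall have length x and the parallel side y, so 2x + y = 389 and the area is A = xy = x(389 − 2x).
A'(x) = 389 − 4x = 0 gives x = 389/4, and A''(x) = −4 < 0 confirms a maximum.
Then y = 389 − 2·389/4 = 389/2 and A = 151321/8.

389/4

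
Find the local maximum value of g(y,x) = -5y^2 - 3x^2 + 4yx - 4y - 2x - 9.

-74/11

∂g/∂y = -10y + 4x - 4 = 0 and ∂g/∂x = 4y - 6x - 2 = 0, so (y, x) = (-8/11, -9/11).
The Hessian has g_{yy} = -10, g_{xx} = -6, g_{yx} = 4, giving D = 44 > 0 with g_{yy} < 0, so the point is a local maximum.
g(-8/11, -9/11) = -74/11.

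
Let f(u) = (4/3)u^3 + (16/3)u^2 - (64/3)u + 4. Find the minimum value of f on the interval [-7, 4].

f'(u) = 4u^2 + (32/3)u - 64/3, which vanishes at u = -4 and u = 4/3.
Candidates: f(-7) = -128/3,  f(-4) = 268/3,  f(4/3) = -956/81,  f(4) = 268/3.
So the minimum is f(-7) = -128/3.

-128/3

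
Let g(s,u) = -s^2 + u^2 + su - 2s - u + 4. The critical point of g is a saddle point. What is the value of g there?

21/5

∂g/∂s = -2s + u - 2 = 0 and ∂g/∂u = s + 2u - 1 = 0, so (s, u) = (-3/5, 4/5).
The Hessian has g_{ss} = -2, g_{uu} = 2, g_{su} = 1, giving D = -5 < 0, so the point is a saddle point.
g(-3/5, 4/5) = 21/5.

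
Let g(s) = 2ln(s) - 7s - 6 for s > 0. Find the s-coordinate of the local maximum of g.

2/7

g'(s) = 2/s − 7 = 0 gives s = 2/7.
g''(s) = -2/s², which is negative for s > 0, so this is a local maximum.
g(2/7) = 2·ln(2/7) - 2 - 6 ≈ -10.5055.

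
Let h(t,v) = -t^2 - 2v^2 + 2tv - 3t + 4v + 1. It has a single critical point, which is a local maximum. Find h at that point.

∂h/∂t = -2t + 2v - 3 = 0 and ∂h/∂v = 2t - 4v + 4 = 0, so (t, v) = (-1, 1/2).
The Hessian has h_{tt} = -2, h_{vv} = -4, h_{tv} = 2, giving D = 4 > 0 with h_{tt} < 0, so the point is a local maximum.
h(-1, 1/2) = 7/2.

7/2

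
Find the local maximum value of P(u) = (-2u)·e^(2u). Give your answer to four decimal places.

P'(u) = (-2)·e^(2u) + (-2u)·2·e^(2u) = (-4u - 2)·e^(2u). Since e^(2u) > 0, the only critical point is u = -1/2.
P''(-1/2) has the same sign as -4 < 0, so this is a local maximum.
P(-1/2) = (1)·e^(-1) ≈ 0.3679.

0.3679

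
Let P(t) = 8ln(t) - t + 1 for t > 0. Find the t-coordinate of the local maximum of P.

8

P'(t) = 8/t − 1 = 0 gives t = 8.
P''(t) = -8/t², which is negative for t > 0, so this is a local maximum.
P(8) = 8·ln(8) - 8 + 1 ≈ 9.6355.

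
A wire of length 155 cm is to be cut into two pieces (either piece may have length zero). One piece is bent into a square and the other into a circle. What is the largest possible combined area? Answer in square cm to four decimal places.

1911.8488

Let x be the length used for the square. Square side x/4; circle radius (155−x)/(2π).
A(x) = (x/4)² + π·((155−x)/(2π))² = x²/16 + (155−x)²/(4π) for 0 ≤ x ≤ 155. A'(x) = x/8 − (155−x)/(2π) = 0 gives x = 4·155/(π+4) ≈ 86.8154.
A'' > 0, so the interior critical point is a minimum; the maximum is at an endpoint. A(0) = 1911.8488 and A(155) = 1501.5625, so the largest area is 1911.8488.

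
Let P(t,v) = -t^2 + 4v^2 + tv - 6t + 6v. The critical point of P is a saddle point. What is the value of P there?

144/17

∂P/∂t = -2t + v - 6 = 0 and ∂P/∂v = t + 8v + 6 = 0, so (t, v) = (-54/17, -6/17).
The Hessian has P_{tt} = -2, P_{vv} = 8, P_{tv} = 1, giving D = -17 < 0, so the point is a saddle point.
P(-54/17, -6/17) = 144/17.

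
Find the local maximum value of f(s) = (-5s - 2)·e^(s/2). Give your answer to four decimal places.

3.0119

f'(s) = (-5)·e^(s/2) + (-5s - 2)·(1/2)·e^(s/2) = (-(5/2)s - 6)·e^(s/2). Since e^(s/2) > 0, the only critical point is s = -12/5.
f''(-12/5) has the same sign as -5/2 < 0, so this is a local maximum.
f(-12/5) = (10)·e^(-6/5) ≈ 3.0119.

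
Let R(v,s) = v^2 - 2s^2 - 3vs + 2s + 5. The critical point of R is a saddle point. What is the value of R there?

89/17

∂R/∂v = 2v - 3s = 0 and ∂R/∂s = -3v - 4s + 2 = 0, so (v, s) = (6/17, 4/17).
The Hessian has R_{vv} = 2, R_{ss} = -4, R_{vs} = -3, giving D = -17 < 0, so the point is a saddle point.
R(6/17, 4/17) = 89/17.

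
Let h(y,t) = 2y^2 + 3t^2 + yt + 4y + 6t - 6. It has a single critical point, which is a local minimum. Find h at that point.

∂h/∂y = 4y + t + 4 = 0 and ∂h/∂t = y + 6t + 6 = 0, so (y, t) = (-18/23, -20/23).
The Hessian has h_{yy} = 4, h_{tt} = 6, h_{yt} = 1, giving D = 23 > 0 with h_{yy} > 0, so the point is a local minimum.
h(-18/23, -20/23) = -234/23.

-234/23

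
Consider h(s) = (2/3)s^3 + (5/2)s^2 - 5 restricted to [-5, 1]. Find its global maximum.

Differentiating, h'(s) = 2s^2 + 5s; which vanishes at s = -5/2 and s = 0.
Evaluating at the critical points and endpoints: h(-5) = -155/6, h(-5/2) = 5/24, h(0) = -5, h(1) = -11/6.
So the maximum is h(-5/2) = 5/24.

5/24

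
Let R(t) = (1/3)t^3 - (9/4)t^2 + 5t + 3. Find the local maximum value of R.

Critical points: R'(t) = t^2 - (9/2)t + 5 vanishes at t = 2, 5/2.
Since R''(t) = 2t - 9/2, we get R''(2) = -1/2 < 0 ⇒ local maximum; R''(5/2) = 1/2 > 0 ⇒ local minimum.
So the local maximum value is R(2) = 20/3.

20/3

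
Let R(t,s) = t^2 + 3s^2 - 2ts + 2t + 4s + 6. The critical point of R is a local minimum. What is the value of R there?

∂R/∂t = 2t - 2s + 2 = 0 and ∂R/∂s = -2t + 6s + 4 = 0, so (t, s) = (-5/2, -3/2).
The Hessian has R_{tt} = 2, R_{ss} = 6, R_{ts} = -2, giving D = 8 > 0 with R_{tt} > 0, so the point is a local minimum.
R(-5/2, -3/2) = 1/2.

1/2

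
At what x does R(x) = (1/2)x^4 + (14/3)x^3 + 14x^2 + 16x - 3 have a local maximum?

-2

Critical points: R'(x) = 2x^3 + 14x^2 + 28x + 16 vanishes at x = -4, -2, -1.
Second-derivative test with R''(x) = 6x^2 + 28x + 28: R''(-4) = 12 > 0 ⇒ local minimum; R''(-2) = -4 < 0 ⇒ local maximum; R''(-1) = 6 > 0 ⇒ local minimum.
The local maximum is R(-2) = -25/3.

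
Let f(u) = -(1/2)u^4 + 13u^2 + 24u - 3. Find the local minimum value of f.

Critical points: f'(u) = -2u^3 + 26u + 24 vanishes at u = -3, -1, 4.
f''(u) = -6u^2 + 26. f''(-3) = -28 < 0 ⇒ local maximum; f''(-1) = 20 > 0 ⇒ local minimum; f''(4) = -70 < 0 ⇒ local maximum.
So the local minimum value is f(-1) = -29/2.

-29/2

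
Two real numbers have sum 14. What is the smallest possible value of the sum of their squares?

With a + b = 14, a^2 + b^2 = a^2 + (14 − a)^2.
The derivative 2a − 2(14 − a) = 4a − 28 vanishes at a = 7; second derivative 4 > 0, a minimum.
The minimum is 2·(7)^2 = 98.

98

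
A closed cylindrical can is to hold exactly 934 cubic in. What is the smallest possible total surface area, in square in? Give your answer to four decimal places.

With radius r and height h, πr²h = 934 so h = 934/(πr²), and S(r) = 2πr² + 2πrh = 2πr² + 2·934/r.
S'(r) = 4πr − 2·934/r² = 0 ⇒ r³ = 934/(2π), so r ≈ 5.2973 and h = 2r ≈ 10.5946.
S''(r) = 4π + 4·934/r³ > 0, so this is the minimum; S ≈ 528.9474.

528.9474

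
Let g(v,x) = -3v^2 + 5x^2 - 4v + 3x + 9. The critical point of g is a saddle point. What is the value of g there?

∂g/∂v = -6v - 4 = 0 and ∂g/∂x = 10x + 3 = 0, so (v, x) = (-2/3, -3/10).
The Hessian has g_{vv} = -6, g_{xx} = 10, g_{vx} = 0, giving D = -60 < 0, so the point is a saddle point.
g(-2/3, -3/10) = 593/60.

593/60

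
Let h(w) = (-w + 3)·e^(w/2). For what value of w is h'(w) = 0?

Differentiating with the product rule gives h'(w) = (-(1/2)w + 1/2)·e^(w/2). Since e^(w/2) > 0, the only critical point is w = 1.
h''(1) has the same sign as -1/2 < 0, so this is a local maximum.
h(1) = (2)·e^(1/2) ≈ 3.2974.

1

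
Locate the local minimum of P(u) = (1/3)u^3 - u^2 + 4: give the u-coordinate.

2

P'(u) = u^2 - 2u = 0 at u = 0, 2.
P''(u) = 2u - 2. P''(0) = -2 < 0 ⇒ local maximum; P''(2) = 2 > 0 ⇒ local minimum.
So the local minimum value is P(2) = 8/3.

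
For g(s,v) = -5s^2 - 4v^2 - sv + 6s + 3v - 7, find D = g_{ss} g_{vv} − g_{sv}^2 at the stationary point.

79

∂g/∂s = -10s - v + 6 = 0 and ∂g/∂v = -s - 8v + 3 = 0, so (s, v) = (45/79, 24/79).
The Hessian has g_{ss} = -10, g_{vv} = -8, g_{sv} = -1, giving D = 79 > 0 with g_{ss} < 0, so the point is a local maximum.
D = (-10)·(-8) − (-1)^2 = 79.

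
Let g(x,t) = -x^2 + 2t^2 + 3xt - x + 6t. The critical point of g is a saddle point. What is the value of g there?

-16/17

∂g/∂x = -2x + 3t - 1 = 0 and ∂g/∂t = 3x + 4t + 6 = 0, so (x, t) = (-22/17, -9/17).
The Hessian has g_{xx} = -2, g_{tt} = 4, g_{xt} = 3, giving D = -17 < 0, so the point is a saddle point.
g(-22/17, -9/17) = -16/17.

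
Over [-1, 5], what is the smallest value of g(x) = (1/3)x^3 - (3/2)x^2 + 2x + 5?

Differentiating, g'(x) = x^2 - 3x + 2; which vanishes at x = 1 and x = 2.
Candidates: g(-1) = 7/6; g(1) = 35/6; g(2) = 17/3; g(5) = 115/6.
Hence the absolute minimum is 7/6 at x = -1.

7/6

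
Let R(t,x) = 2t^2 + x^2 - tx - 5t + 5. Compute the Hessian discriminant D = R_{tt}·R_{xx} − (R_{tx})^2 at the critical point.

∂R/∂t = 4t - x - 5 = 0 and ∂R/∂x = -t + 2x = 0, so (t, x) = (10/7, 5/7).
The Hessian has R_{tt} = 4, R_{xx} = 2, R_{tx} = -1, giving D = 7 > 0 with R_{tt} > 0, so the point is a local minimum.
D = (4)·(2) − (-1)^2 = 7.

7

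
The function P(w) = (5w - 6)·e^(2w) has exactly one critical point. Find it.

7/10

Differentiating with the product rule gives P'(w) = (10w - 7)·e^(2w). Since e^(2w) > 0, the only critical point is w = 7/10.
P''(7/10) has the same sign as 10 > 0, so this is a local minimum.
P(7/10) = (-5/2)·e^(7/5) ≈ -10.1380.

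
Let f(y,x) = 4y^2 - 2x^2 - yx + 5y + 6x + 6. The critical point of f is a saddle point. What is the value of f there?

322/33

∂f/∂y = 8y - x + 5 = 0 and ∂f/∂x = -y - 4x + 6 = 0, so (y, x) = (-14/33, 53/33).
The Hessian has f_{yy} = 8, f_{xx} = -4, f_{yx} = -1, giving D = -33 < 0, so the point is a saddle point.
f(-14/33, 53/33) = 322/33.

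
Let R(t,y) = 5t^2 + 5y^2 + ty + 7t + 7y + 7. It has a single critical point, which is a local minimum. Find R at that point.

∂R/∂t = 10t + y + 7 = 0 and ∂R/∂y = t + 10y + 7 = 0, so (t, y) = (-7/11, -7/11).
The Hessian has R_{tt} = 10, R_{yy} = 10, R_{ty} = 1, giving D = 99 > 0 with R_{tt} > 0, so the point is a local minimum.
R(-7/11, -7/11) = 28/11.

28/11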